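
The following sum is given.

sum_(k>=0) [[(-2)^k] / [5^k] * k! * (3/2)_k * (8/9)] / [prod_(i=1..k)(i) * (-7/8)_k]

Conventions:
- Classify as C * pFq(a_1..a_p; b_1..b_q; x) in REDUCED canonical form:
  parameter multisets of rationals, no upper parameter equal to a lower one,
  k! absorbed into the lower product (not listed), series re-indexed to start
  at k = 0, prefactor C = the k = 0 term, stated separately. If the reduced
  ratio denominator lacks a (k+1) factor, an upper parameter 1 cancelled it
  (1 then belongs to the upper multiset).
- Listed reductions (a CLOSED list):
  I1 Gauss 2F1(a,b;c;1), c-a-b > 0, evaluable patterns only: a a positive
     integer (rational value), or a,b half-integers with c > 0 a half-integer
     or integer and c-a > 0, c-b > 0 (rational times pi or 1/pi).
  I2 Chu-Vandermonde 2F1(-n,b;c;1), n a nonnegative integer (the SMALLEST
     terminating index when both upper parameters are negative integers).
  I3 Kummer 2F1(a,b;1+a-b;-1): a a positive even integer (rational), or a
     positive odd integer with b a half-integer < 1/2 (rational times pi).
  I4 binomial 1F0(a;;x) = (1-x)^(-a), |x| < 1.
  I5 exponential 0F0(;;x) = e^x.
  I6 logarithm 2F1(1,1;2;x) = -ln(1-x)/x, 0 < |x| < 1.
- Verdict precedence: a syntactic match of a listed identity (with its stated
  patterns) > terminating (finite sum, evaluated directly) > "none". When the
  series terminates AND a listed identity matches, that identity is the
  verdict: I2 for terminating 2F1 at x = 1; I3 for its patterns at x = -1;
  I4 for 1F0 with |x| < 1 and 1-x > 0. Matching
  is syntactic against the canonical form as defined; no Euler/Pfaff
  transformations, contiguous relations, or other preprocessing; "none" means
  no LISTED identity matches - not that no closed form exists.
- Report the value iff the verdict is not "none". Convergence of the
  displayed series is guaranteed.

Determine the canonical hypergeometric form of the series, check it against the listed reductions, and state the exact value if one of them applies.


Reduced: x = -2/5, 2F1, upper = {1, 3/2}, lower = {-7/8}, C = 8/9. Verdict: none. No listed pattern accepts 2F1(1, 3/2; -7/8; -2/5).

Key observation: t_0 being 8/9, the two geometric factors (prefactor 8/9) combine into one argument.
Step ratio: r(k) = (-2/5) * (k+1) (k+3/2) / [(k-7/8) (k+1)] - rational in k, leading ratio (-2/5); with t_0 = 8/9, classification follows.


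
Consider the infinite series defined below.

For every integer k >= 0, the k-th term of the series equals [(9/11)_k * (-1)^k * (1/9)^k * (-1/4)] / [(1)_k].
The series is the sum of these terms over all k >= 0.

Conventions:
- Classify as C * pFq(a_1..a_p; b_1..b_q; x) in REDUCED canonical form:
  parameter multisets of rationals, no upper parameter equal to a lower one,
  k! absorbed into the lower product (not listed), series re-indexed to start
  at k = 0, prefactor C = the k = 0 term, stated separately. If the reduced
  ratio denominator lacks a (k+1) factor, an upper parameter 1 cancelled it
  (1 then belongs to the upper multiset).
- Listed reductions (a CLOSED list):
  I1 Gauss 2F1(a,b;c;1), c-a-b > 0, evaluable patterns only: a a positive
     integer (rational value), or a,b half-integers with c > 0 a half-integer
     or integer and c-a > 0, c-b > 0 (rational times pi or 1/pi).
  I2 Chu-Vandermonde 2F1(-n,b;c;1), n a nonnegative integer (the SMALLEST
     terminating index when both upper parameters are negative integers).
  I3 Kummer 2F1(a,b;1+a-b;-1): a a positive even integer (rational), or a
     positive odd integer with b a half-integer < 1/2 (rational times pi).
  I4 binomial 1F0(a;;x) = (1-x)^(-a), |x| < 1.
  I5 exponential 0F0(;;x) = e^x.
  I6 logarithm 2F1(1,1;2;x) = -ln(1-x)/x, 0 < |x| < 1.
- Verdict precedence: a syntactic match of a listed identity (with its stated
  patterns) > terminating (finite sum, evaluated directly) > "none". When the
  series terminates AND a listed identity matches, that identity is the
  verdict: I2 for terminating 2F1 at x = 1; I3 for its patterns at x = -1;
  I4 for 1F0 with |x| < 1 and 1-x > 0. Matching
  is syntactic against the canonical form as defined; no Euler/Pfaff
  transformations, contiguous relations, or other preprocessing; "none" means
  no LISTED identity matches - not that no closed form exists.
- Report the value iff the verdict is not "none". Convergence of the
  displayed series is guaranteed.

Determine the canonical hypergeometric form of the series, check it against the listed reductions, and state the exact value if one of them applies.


Classification (C = -1/4): 1F0 with upper {9/11}, lower {-}, argument x = -1/9. Verdict: the binomial series (I4) fires (the 1F0 binomial series: exponent -9/11, x = -1/9). Exact value: (-1/4) * (10/9)^(-9/11).

Key observation: from the first term -1/4: (1)_k (C = -1/4, x = -1/9) is k! itself.
Term ratio: r(k) = (-1/9) * (k+9/11) / [(k+1)] - rational in k, leading ratio (-1/9); with t_0 = -1/4, classification follows.


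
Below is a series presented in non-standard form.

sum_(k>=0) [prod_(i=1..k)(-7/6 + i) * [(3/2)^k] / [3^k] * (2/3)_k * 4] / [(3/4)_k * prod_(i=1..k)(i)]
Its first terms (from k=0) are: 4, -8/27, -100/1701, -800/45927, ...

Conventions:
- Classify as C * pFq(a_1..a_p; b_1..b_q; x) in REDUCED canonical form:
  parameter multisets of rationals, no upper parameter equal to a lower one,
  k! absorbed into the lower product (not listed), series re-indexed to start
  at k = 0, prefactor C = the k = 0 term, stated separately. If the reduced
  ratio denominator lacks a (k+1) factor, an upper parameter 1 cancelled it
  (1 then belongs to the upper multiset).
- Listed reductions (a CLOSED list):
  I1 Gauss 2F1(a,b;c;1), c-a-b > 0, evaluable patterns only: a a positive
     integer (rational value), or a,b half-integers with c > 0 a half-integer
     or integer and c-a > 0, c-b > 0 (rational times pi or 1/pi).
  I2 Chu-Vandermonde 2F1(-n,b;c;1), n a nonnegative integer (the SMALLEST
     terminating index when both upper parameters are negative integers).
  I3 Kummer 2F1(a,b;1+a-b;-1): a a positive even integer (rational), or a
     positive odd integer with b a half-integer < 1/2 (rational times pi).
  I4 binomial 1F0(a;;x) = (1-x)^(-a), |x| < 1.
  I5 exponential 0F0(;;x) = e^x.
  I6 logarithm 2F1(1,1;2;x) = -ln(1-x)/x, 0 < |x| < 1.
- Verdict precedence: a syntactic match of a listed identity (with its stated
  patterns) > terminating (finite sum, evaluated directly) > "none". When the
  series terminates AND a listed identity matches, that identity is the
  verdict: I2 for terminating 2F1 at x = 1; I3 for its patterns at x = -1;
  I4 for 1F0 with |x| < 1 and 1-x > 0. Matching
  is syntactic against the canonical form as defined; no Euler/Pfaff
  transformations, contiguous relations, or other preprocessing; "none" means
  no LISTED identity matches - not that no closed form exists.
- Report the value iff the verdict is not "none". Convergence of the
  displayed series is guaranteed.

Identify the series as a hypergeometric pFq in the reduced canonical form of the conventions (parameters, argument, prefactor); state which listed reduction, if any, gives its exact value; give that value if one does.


Canonical form: C = 4 times 2F1 with upper {-1/6, 2/3}, lower {3/4}, x = 1/2. Verdict: none. A 2F1 with upper {-1/6, 2/3} fits none of I1-I6 at x = 1/2; the sum runs forever.

Key observation: x = (1/2) and the product of the first k integers (C = 4, x = 1/2) is k!.
Consecutive-term ratio: r(k) = (1/2) * (k-1/6) (k+2/3) / [(k+3/4) (k+1)] - rational in k, leading ratio (1/2); with t_0 = 4, classification follows.


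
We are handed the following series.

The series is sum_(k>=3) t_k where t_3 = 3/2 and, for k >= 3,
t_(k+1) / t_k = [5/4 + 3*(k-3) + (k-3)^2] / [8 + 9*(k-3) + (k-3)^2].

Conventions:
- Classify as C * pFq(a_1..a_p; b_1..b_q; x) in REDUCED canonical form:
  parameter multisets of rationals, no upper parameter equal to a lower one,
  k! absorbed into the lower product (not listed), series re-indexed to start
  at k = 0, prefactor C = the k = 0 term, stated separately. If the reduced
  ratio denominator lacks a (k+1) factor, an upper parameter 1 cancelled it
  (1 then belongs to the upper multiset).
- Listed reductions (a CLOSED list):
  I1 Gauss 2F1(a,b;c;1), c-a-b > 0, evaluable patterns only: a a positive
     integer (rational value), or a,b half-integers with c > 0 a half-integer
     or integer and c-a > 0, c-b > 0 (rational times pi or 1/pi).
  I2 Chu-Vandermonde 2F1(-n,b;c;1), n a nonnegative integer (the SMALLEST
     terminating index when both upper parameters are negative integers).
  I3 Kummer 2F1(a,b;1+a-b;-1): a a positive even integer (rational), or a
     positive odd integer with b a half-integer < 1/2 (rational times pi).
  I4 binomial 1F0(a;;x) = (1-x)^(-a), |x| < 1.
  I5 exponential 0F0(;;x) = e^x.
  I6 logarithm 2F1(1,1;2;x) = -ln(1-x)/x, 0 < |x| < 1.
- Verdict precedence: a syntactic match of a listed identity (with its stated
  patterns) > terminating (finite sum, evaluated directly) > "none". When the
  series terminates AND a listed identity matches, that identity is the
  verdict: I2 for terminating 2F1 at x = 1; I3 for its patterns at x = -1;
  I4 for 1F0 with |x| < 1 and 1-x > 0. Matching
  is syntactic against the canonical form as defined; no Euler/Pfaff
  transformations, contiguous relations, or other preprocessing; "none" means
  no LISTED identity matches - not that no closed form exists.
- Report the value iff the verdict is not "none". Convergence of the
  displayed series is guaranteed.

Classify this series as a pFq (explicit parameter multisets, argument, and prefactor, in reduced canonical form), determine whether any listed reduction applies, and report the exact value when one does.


Classification (C = 3/2): 2F1 with upper {1/2, 5/2}, lower {8}, argument x = 1. Verdict: Gauss (I1, half-integer pattern) fires (x = 1; upper {1/2, 5/2} half-integers, c = 8 in the evaluable pattern). Hence: (262144/45045) / pi.

Key observation: from the first term 3/2: factor the ratio over Q (prefactor 3/2): negated roots = parameters.
Consecutive-term ratio: r(k) = 1 * (k+1/2) (k+5/2) / [(k+8) (k+1)] - rational; roots negated = parameters, x = 1, C = 3/2.


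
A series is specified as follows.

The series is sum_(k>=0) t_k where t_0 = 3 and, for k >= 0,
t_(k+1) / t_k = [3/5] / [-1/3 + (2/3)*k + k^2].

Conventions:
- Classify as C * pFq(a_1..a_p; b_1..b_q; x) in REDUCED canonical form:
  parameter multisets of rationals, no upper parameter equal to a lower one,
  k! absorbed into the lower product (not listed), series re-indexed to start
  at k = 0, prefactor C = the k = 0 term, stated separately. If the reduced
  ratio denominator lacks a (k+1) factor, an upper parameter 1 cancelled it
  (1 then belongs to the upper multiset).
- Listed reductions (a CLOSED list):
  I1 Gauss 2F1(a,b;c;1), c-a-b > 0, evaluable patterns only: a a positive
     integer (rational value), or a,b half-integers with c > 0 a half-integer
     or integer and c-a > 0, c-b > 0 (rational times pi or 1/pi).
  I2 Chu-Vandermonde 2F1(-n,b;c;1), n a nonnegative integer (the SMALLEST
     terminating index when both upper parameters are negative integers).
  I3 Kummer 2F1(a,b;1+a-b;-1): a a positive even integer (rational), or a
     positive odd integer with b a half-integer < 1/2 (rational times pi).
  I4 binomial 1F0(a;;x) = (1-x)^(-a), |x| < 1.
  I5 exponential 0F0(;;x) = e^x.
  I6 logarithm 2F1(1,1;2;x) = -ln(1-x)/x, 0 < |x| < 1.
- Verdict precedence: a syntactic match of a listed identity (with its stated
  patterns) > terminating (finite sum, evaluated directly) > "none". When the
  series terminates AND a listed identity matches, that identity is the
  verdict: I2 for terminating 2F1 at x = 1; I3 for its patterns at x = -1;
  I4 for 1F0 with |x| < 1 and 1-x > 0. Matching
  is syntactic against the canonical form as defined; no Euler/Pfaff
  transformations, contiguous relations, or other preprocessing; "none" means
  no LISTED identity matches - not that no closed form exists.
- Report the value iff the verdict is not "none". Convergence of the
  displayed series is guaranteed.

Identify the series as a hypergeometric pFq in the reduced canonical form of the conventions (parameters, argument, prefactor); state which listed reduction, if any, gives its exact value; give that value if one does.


Prefactor 3, argument 3/5: 0F1 with upper {-} over lower {-1/3}. Verdict: no listed reduction: x = 3/5 and upper {-} fail every I1-I6 pattern.

Structural cue: with t_0 = 3, roots of the ratio polynomials (prefactor 3) are the negated parameters.
Adjacent-term ratio: r(k) = (3/5) * 1 / [(k-1/3) (k+1)] - poly over poly, x = (3/5) from leading terms; C = 3 at k = 0.


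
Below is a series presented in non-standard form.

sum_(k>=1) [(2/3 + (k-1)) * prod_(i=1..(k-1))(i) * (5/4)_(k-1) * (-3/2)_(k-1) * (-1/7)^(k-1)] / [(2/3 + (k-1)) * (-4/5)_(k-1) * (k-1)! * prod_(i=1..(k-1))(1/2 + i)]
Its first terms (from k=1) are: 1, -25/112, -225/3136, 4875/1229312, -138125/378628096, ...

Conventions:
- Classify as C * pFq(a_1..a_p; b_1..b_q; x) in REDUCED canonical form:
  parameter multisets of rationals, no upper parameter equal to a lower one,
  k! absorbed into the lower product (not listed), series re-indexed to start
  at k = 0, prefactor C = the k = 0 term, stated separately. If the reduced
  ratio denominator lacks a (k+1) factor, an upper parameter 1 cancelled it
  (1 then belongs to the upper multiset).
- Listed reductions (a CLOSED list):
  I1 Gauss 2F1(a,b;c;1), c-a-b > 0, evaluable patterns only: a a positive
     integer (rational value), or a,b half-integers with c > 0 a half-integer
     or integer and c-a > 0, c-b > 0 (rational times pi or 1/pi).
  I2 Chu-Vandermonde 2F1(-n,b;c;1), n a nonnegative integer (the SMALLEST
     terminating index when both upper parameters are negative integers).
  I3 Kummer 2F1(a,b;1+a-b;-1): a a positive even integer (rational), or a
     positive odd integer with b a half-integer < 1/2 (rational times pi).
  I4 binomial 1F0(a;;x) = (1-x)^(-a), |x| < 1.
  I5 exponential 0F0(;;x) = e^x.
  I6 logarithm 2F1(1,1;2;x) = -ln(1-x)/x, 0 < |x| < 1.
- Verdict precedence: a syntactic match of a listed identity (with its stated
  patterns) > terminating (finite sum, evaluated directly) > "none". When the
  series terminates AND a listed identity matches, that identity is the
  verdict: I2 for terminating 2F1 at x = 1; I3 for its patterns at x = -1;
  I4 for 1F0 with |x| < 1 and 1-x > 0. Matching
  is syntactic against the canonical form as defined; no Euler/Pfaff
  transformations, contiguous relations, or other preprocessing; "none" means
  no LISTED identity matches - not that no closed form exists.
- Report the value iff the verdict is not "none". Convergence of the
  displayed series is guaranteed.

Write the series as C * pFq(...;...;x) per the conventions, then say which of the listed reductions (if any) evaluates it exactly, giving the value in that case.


The tell: x = (-1/7) and the running product (C = 1, x = -1/7) telescopes to a rising factorial.
Ratio: r(k) = (-1/7) * (k-3/2) (k+1) (k+5/4) / [(k-4/5) (k+3/2) (k+1)] - rational in k, leading ratio (-1/7); with t_0 = 1, classification follows.

Classification (C = 1): 3F2 with upper {-3/2, 1, 5/4}, lower {-4/5, 3/2}, argument x = -1/7. Verdict: no listed reduction: x = -1/7 and upper {-3/2, 1, 5/4} fail every I1-I6 pattern.


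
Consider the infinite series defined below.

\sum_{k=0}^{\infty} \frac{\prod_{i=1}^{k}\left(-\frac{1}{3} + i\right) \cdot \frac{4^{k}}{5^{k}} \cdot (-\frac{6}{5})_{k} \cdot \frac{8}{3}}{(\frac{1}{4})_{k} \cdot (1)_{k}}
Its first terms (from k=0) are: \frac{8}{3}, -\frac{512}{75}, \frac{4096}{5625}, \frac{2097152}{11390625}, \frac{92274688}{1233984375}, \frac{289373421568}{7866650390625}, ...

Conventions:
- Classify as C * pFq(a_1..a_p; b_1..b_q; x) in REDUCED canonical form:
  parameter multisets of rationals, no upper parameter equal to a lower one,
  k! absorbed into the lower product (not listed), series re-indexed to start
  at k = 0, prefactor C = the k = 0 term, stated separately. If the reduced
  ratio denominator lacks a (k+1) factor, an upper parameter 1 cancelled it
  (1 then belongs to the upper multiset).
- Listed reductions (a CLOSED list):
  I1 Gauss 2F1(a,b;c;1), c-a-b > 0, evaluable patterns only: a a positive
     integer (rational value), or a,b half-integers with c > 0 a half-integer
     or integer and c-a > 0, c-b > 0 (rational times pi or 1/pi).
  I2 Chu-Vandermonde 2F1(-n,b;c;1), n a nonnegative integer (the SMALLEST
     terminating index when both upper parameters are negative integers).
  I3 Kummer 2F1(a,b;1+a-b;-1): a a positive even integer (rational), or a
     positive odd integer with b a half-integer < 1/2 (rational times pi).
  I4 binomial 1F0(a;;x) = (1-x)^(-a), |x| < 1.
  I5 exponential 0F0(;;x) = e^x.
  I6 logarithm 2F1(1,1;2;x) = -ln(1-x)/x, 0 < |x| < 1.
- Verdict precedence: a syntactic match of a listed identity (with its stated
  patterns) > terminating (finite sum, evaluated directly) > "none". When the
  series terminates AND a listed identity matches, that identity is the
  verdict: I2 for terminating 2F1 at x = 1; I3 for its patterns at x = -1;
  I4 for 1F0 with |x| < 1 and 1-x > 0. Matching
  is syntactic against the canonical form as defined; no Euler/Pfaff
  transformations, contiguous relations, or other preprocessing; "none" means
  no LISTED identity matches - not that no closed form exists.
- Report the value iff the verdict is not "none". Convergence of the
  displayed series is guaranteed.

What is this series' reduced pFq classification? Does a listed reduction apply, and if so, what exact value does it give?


With C = \frac{8}{3}: the canonical form is 2F1(-\frac{6}{5}, \frac{2}{3}; \frac{1}{4}; \frac{4}{5}). Verdict: none. Every listed pattern misses the 2F1 form at \frac{4}{5}, upper {-\frac{6}{5}, \frac{2}{3}}.

First insight: t_0 = \frac{8}{3} here, and (1)_k (C = 8/3) is k! itself.
Adjacent-term ratio: r(k) = \frac{4}{5} * (k-\frac{6}{5}) (k+\frac{2}{3}) / [(k+\frac{1}{4}) (k+1)] - poly over poly, x = \frac{4}{5} from leading terms; C = \frac{8}{3} at k = 0.


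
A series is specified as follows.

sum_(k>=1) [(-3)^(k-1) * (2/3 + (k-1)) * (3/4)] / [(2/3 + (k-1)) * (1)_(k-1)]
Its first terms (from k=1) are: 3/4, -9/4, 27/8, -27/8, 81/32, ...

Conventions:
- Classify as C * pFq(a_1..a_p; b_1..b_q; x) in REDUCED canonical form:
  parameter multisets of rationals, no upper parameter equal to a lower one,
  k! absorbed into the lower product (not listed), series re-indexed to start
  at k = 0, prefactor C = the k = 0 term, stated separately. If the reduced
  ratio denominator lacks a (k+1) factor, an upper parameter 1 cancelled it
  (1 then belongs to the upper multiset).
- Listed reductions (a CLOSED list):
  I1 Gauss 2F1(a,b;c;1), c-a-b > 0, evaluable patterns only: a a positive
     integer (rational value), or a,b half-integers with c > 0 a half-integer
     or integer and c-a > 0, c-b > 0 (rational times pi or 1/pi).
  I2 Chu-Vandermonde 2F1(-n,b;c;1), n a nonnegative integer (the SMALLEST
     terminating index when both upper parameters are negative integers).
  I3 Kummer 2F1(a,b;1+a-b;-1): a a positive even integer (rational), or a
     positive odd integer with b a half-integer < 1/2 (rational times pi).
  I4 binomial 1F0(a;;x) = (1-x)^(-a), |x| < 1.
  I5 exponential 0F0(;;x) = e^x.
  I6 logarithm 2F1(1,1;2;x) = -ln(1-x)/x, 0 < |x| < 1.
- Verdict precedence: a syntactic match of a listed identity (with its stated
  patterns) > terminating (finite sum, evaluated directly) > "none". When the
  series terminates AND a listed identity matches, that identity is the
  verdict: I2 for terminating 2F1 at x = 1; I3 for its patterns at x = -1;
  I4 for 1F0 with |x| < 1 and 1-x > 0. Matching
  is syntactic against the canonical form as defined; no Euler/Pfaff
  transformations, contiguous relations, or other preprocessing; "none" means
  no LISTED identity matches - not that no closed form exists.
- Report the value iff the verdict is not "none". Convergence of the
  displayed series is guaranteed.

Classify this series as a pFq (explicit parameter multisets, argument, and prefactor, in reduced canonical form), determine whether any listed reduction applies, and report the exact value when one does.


This is 3/4 * 0F0(-; -; -3) in reduced canonical form. Verdict: the I5 exponential reduction applies (the 0F0 exponential series at x = -3). Sum: (3/4) * e^(-3).

First insight: with t_0 = 3/4, k + 2/3 divides numerator and denominator alike; C = 3/4, x = -3 after cancelling.
Term ratio: r(k) = (-3) * 1 / [(k+1)] - poly over poly, x = (-3) from leading terms; C = 3/4 at k = 0.


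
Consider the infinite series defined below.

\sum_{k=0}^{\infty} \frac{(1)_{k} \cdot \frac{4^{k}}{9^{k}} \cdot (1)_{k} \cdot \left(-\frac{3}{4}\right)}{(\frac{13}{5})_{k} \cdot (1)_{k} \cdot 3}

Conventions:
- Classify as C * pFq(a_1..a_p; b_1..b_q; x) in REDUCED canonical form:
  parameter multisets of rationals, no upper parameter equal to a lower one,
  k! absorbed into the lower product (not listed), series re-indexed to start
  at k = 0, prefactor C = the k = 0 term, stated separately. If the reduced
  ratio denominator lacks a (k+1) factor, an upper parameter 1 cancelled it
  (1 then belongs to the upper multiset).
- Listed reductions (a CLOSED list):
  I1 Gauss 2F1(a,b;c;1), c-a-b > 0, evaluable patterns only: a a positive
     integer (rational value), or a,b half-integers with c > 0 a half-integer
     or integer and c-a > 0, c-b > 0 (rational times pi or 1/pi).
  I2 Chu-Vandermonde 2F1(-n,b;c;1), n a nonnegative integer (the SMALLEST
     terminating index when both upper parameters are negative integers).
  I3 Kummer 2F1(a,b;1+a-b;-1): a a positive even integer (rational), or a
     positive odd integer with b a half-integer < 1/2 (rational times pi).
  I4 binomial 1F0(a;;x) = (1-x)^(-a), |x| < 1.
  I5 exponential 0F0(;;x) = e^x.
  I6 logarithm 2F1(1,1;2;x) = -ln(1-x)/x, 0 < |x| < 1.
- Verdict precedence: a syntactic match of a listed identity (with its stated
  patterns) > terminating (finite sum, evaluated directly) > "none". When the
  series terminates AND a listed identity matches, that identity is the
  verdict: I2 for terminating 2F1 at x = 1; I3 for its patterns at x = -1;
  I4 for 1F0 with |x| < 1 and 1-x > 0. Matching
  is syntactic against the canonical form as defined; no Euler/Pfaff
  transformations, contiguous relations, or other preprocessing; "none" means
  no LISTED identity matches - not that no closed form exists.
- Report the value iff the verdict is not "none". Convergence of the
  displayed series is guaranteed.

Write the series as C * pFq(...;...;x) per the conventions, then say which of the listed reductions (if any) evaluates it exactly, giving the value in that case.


Key observation: x = \frac{4}{9} and (1)_k (C = -1/4) is k! itself.
Step ratio: r(k) = \frac{4}{9} * (k+1) (k+1) / [(k+\frac{13}{5}) (k+1)] - poly over poly, x = \frac{4}{9} from leading terms; C = -\frac{1}{4} at k = 0.

Prefactor -\frac{1}{4}, argument \frac{4}{9}: 2F1 with upper {1, 1} over lower {\frac{13}{5}}. Verdict: none (x = \frac{4}{9}): each listed identity misses the multisets {1, 1} ; {\frac{13}{5}}.


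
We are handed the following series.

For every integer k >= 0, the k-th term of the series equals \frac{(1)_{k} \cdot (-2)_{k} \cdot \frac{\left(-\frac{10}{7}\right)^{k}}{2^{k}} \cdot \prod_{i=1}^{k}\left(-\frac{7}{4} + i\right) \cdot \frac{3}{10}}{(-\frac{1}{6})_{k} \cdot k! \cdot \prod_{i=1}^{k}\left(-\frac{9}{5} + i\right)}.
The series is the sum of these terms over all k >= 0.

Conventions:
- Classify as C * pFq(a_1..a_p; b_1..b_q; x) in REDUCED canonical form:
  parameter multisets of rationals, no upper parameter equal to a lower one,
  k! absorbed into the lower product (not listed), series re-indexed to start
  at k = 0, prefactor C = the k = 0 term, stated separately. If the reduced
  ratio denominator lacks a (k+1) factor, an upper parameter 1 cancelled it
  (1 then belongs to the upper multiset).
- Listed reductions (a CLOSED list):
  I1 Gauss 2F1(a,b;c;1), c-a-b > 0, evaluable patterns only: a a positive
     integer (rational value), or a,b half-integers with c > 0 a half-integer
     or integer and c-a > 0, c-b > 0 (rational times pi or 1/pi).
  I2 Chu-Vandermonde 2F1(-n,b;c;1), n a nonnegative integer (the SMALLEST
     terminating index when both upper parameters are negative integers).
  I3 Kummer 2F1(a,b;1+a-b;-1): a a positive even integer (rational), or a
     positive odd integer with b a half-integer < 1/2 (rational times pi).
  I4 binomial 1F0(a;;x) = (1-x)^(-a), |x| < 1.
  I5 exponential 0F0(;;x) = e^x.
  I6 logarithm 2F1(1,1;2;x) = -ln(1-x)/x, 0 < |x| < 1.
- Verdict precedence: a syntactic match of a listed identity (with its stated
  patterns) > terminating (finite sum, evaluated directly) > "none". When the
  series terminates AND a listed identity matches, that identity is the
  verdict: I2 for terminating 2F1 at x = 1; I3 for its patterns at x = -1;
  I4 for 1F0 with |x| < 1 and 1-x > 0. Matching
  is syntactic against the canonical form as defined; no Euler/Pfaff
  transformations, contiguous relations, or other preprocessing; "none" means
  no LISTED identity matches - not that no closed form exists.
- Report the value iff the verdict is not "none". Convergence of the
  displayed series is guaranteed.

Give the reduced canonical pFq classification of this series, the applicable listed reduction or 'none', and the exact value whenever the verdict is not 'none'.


With C = \frac{3}{10}: the canonical form is 3F2(-2, -\frac{3}{4}, 1; -\frac{4}{5}, -\frac{1}{6}; -\frac{5}{7}). Verdict: terminating - the sum ends at index 2 because -2 is a negative integer; exact evaluation follows. Value: -\frac{18399}{3920}.

Key observation: x = -\frac{5}{7} and the lower running product (prefactor 3/10) is a rising factorial.
Adjacent-term ratio: r(k) = -\frac{5}{7} * (k-2) (k-\frac{3}{4}) (k+1) / [(k-\frac{4}{5}) (k-\frac{1}{6}) (k+1)] - poly over poly, x = -\frac{5}{7} from leading terms; C = \frac{3}{10} at k = 0.


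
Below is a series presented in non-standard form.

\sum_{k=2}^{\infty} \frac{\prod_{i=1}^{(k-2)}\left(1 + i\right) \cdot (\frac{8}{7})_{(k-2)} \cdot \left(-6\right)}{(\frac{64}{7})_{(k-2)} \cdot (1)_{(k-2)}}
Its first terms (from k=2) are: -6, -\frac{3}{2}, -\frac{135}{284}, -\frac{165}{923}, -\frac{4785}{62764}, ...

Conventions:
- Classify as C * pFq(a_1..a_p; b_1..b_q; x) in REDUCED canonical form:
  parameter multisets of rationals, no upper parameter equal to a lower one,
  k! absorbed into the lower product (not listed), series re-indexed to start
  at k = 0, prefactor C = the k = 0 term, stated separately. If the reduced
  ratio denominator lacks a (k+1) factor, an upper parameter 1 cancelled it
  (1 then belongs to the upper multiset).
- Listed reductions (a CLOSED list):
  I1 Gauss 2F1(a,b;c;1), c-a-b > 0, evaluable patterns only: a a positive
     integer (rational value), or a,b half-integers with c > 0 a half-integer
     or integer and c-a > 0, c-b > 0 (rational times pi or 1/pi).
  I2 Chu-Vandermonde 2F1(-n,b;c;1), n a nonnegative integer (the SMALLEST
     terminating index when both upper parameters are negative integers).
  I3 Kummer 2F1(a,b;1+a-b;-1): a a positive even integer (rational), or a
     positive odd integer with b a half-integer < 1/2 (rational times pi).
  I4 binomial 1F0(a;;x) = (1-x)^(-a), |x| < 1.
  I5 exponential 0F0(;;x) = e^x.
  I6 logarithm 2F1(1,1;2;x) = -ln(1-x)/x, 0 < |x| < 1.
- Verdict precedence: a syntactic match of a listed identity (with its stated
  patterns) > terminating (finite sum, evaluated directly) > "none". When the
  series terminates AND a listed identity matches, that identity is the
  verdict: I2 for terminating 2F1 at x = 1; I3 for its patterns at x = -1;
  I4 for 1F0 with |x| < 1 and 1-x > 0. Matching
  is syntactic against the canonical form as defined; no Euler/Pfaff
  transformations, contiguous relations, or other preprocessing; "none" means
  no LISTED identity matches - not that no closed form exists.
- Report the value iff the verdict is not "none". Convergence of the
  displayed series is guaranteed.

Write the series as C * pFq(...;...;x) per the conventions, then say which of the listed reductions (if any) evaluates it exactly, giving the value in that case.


Classification (C = -6): 2F1 with upper {\frac{8}{7}, 2}, lower {\frac{64}{7}}, argument x = 1. Verdict: Gauss's theorem (I1) matches (x = 1: the Gamma ratio telescopes since c-a-b = 6 > 0 and a = 2 in Z>0). Sum: -\frac{2850}{343}.

Structural cue: t_0 being -6, the running product (C = -6) telescopes to a rising factorial.
Step ratio: r(k) = 1 * (k+\frac{8}{7}) (k+2) / [(k+\frac{64}{7}) (k+1)] - rational; roots negated = parameters, x = 1, C = -6.


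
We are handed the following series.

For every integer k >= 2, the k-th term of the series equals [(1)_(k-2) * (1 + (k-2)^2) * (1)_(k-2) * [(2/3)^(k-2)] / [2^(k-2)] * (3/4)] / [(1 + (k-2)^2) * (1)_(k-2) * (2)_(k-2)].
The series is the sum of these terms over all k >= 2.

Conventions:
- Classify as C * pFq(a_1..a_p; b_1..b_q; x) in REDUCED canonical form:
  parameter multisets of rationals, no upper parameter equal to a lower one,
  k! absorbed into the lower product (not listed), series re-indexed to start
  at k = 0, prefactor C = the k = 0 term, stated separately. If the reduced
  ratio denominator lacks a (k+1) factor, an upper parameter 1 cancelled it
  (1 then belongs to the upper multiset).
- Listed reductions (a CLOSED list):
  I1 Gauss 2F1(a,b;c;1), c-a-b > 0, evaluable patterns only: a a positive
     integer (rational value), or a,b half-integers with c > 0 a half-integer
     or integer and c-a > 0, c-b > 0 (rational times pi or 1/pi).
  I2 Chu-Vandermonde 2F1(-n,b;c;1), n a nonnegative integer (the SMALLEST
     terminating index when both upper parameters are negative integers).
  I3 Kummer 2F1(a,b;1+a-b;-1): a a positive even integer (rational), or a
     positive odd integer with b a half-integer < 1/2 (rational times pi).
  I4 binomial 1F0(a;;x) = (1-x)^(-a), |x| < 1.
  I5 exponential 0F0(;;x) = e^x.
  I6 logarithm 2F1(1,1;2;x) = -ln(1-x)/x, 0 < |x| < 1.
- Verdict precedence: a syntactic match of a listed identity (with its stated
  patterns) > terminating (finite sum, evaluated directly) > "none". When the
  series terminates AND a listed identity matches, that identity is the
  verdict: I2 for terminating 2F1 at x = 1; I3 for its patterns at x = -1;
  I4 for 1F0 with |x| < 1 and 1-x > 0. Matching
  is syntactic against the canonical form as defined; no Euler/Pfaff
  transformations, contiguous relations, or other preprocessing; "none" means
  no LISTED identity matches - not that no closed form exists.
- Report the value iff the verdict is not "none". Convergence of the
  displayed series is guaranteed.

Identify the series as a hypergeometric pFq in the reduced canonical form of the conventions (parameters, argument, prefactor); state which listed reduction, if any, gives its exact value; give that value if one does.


Prefactor 3/4, argument 1/3: 2F1 with upper {1, 1} over lower {2}. Verdict (x = 1/3): the logarithmic series (I6) applies (the logarithm: parameters (1,1;2), x = 1/3). Sum: (-9/4) * ln(2/3).

Key observation: with t_0 = 3/4, the two k-th powers (prefactor 3/4) combine into one argument.
Ratio: r(k) = (1/3) * (k+1) (k+1) / [(k+2) (k+1)] - rational in k. x = (1/3); t_0 = 3/4; negate the roots.


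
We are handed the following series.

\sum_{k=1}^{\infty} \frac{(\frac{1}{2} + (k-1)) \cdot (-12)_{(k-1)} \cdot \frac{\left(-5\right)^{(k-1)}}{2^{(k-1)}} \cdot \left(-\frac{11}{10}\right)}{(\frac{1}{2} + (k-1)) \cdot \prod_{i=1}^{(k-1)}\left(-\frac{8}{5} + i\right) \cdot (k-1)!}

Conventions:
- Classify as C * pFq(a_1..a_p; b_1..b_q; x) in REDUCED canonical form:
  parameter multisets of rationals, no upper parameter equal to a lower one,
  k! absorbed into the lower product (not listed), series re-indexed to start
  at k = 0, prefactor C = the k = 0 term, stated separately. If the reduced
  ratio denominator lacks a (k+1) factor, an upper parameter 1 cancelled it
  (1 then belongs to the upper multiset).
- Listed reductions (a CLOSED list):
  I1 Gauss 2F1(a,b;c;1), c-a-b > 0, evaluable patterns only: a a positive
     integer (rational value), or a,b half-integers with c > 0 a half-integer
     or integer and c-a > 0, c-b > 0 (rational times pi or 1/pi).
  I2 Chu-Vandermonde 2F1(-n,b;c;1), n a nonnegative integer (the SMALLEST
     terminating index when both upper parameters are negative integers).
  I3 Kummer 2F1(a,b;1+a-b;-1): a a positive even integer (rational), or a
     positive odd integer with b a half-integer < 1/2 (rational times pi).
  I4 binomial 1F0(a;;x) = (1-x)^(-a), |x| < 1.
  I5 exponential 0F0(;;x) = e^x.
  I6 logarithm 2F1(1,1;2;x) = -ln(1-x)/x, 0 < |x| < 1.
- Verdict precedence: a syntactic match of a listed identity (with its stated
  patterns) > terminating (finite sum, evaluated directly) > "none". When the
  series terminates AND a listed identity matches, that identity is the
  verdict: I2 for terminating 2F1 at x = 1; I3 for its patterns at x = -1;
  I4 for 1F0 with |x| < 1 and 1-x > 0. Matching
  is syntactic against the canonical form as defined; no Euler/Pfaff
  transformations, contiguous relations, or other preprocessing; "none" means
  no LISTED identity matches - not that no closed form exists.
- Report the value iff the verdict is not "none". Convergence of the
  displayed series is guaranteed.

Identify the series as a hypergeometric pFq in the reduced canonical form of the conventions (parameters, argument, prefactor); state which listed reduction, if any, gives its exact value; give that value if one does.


With C = -\frac{11}{10}: the canonical form is 1F1(-12; -\frac{3}{5}; -\frac{5}{2}). Verdict: terminating - upper parameter -12 makes this a finite sum (last index 12), evaluated exactly. Sum: \frac{234137479444711196047201}{2303219665301667840}.

The tell: t_0 = -\frac{11}{10} here, and the two geometric factors (C = -11/10) combine into one argument.
Ratio: r(k) = -\frac{5}{2} * (k-12) / [(k-\frac{3}{5}) (k+1)] - rational; roots negated = parameters, x = -\frac{5}{2}, C = -\frac{11}{10}.


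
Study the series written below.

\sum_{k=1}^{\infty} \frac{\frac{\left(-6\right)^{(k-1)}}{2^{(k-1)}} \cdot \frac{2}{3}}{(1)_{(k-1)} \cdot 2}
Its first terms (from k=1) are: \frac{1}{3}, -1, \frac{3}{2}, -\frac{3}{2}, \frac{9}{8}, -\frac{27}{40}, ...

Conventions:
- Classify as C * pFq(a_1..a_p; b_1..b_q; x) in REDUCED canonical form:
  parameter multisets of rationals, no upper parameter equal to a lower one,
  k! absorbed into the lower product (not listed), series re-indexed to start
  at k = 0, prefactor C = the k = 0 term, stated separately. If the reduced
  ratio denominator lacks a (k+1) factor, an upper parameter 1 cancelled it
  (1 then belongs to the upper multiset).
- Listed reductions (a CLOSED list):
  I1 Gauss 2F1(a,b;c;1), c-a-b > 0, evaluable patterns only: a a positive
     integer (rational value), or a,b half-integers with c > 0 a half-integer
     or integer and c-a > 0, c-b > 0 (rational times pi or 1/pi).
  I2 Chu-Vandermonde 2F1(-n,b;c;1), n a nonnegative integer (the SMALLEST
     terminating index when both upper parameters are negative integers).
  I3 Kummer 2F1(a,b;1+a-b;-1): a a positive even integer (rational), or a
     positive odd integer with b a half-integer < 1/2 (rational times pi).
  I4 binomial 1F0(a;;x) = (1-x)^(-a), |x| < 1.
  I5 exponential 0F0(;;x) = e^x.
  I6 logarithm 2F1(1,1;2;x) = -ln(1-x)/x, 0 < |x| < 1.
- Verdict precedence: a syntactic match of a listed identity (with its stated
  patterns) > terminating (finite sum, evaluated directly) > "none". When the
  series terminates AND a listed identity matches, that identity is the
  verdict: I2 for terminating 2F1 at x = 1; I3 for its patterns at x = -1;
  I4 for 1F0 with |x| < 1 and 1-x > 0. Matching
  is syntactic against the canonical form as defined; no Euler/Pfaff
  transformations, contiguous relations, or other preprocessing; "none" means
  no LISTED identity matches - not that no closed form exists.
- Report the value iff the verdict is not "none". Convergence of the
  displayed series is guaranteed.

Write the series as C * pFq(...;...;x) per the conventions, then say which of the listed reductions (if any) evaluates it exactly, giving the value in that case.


Classification (C = \frac{1}{3}): 0F0 with upper {-}, lower {-}, argument x = -3. Verdict: the I5 exponential reduction applies (the 0F0 exponential series at x = -3). Exact value: \frac{1}{3} \cdot e^{-3}.

First insight: t_0 being \frac{1}{3}, the two k-th powers (C = 1/3, x = -3) combine into one argument.
Adjacent-term ratio: r(k) = -3 * 1 / [(k+1)] - rational in k, leading ratio -3; with t_0 = \frac{1}{3}, classification follows.


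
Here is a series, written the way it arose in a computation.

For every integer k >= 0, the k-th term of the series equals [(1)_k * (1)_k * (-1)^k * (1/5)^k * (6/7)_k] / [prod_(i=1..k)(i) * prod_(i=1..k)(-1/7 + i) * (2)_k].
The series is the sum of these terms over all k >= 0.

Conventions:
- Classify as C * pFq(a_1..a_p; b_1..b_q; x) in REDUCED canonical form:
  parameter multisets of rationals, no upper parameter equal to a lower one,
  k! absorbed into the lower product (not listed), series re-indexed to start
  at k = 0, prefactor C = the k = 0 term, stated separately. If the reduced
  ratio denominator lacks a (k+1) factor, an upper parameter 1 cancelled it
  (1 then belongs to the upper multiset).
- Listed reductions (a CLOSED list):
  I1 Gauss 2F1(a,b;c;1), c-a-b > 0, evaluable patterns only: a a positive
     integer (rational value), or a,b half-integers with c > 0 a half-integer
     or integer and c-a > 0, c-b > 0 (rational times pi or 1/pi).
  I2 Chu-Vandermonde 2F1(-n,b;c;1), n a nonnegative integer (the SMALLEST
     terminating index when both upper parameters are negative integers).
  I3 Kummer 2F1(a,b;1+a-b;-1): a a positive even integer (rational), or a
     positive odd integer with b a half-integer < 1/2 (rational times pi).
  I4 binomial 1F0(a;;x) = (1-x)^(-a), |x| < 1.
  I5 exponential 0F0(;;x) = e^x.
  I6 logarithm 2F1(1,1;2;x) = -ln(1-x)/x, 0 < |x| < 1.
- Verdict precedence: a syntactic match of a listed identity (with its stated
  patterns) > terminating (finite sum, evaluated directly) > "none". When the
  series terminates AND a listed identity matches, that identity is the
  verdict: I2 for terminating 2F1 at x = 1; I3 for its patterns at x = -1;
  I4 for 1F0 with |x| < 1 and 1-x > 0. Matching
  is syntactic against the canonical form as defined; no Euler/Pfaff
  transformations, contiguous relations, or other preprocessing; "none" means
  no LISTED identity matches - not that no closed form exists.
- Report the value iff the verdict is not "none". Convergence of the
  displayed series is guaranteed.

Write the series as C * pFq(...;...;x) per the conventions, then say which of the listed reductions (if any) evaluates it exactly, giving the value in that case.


This is 1 * 2F1(1, 1; 2; -1/5) in reduced canonical form. Verdict at x = -1/5: logarithm (I6) matches (the logarithm: parameters (1,1;2), x = -1/5). Sum: 5 * ln(6/5).

First insight: from the first term 1: the lower running product (prefactor 1) is a rising factorial.
Ratio: r(k) = (-1/5) * (k+1) (k+1) / [(k+2) (k+1)] - poly over poly, x = (-1/5) from leading terms; C = 1 at k = 0.


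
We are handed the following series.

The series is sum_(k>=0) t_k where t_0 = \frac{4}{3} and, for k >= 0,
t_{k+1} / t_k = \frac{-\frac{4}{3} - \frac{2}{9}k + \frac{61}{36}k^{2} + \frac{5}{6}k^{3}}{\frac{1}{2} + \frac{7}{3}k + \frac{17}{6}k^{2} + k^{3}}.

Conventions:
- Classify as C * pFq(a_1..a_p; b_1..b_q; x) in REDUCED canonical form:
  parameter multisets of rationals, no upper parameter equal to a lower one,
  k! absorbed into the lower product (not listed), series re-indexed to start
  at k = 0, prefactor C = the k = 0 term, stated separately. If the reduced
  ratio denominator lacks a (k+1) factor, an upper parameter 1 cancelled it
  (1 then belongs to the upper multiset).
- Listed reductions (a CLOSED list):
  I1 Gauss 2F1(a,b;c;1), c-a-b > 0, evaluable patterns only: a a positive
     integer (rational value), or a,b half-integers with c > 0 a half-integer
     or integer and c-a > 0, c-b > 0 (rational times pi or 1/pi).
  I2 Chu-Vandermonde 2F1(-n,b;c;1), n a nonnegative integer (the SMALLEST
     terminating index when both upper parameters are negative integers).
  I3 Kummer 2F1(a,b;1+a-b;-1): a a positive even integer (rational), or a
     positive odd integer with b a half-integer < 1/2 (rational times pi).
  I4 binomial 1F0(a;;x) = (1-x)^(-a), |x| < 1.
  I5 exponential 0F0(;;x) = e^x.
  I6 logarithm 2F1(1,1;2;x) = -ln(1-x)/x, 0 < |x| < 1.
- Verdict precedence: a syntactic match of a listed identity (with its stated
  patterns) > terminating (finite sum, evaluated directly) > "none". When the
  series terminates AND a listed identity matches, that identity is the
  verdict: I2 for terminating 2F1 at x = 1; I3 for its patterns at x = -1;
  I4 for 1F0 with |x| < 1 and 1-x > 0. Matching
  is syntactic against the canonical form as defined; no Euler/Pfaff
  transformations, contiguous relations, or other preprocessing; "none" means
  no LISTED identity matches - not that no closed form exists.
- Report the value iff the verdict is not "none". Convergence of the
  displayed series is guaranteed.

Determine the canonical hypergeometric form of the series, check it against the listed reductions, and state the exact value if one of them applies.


Prefactor \frac{4}{3}, argument \frac{5}{6}: 2F1 with upper {-\frac{4}{5}, \frac{4}{3}} over lower {\frac{1}{3}}. Verdict: no listed reduction: x = \frac{5}{6} and upper {-\frac{4}{5}, \frac{4}{3}} fail every I1-I6 pattern.

First insight: x = \frac{5}{6} and the ratio is unreduced: k + 3/2 divides both sides (C = 4/3).
Step ratio: r(k) = \frac{5}{6} * (k-\frac{4}{5}) (k+\frac{4}{3}) / [(k+\frac{1}{3}) (k+1)] - poly over poly, x = \frac{5}{6} from leading terms; C = \frac{4}{3} at k = 0.
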